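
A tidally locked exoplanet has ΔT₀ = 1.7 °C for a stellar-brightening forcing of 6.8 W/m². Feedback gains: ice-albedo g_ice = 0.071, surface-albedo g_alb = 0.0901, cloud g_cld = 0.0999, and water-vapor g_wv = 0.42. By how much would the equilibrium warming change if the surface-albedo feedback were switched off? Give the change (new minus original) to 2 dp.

-1.17 °C

Original: g = 0.681, ΔT = 1.7/(1−0.681) = 5.3292 °C.
Without surface-albedo: g' = 0.5909, ΔT' = 1.7/(1−0.5909) = 4.1555 °C.
Change = 4.1555 − 5.3292 = -1.17 °C.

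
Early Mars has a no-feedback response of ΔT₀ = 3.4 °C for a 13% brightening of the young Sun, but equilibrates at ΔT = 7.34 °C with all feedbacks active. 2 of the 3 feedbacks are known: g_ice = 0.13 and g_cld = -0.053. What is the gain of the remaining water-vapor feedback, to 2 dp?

0.46

Amplification A = ΔT/ΔT₀ = 7.34/3.4 = 2.159.
Total gain g = 1 − 1/A = 1 − 1/2.159 = 0.5368.
Known gains sum to 0.13 − 0.053 = 0.077.
g_wv = 0.5368 − 0.077 = 0.46.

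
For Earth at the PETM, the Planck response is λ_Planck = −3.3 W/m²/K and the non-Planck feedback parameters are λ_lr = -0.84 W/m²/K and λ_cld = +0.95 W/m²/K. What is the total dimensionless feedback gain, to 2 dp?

Convert to gains: g_lr = -0.84/3.3 = -0.2545; g_cld = 0.95/3.3 = 0.2879.
Total gain g = 0.0334.

0.03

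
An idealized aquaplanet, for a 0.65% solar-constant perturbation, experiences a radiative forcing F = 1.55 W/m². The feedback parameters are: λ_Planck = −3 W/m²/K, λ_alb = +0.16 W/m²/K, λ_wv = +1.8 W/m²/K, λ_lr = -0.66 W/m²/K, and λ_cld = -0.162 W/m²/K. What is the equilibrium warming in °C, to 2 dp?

0.83 °C

Net feedback parameter λ = (−3) + (+0.16) + (+1.8) + (-0.66) + (-0.162) = -1.862 W/m²/K.
ΔT = −F/λ = −1.55/(-1.862) = 0.83 °C.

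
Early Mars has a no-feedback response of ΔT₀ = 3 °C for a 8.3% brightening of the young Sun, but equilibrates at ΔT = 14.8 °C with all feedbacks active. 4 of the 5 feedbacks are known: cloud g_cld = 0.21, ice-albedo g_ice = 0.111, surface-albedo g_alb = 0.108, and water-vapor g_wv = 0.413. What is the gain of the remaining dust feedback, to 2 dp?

-0.04

Amplification A = ΔT/ΔT₀ = 14.8/3 = 4.933.
Total gain g = 1 − 1/A = 1 − 1/4.933 = 0.7973.
Known gains sum to 0.21 + 0.111 + 0.108 + 0.413 = 0.842.
g_dust = 0.7973 − 0.842 = -0.04.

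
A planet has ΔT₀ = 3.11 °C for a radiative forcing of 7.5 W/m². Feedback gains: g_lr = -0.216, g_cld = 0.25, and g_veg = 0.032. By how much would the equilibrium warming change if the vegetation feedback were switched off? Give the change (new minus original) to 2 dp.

Original: g = 0.066, ΔT = 3.11/(1−0.066) = 3.3298 °C.
Without vegetation: g' = 0.034, ΔT' = 3.11/(1−0.034) = 3.2195 °C.
Change = 3.2195 − 3.3298 = -0.11 °C.

-0.11 °C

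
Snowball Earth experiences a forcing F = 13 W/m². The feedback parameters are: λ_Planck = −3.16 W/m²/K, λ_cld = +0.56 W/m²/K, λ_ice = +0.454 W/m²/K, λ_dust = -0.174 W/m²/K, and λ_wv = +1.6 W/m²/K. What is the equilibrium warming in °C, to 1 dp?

Net feedback parameter λ = (−3.16) + (+0.56) + (+0.454) + (-0.174) + (+1.6) = -0.72 W/m²/K.
ΔT = −F/λ = −13/(-0.72) = 18.1 °C.

18.1 °C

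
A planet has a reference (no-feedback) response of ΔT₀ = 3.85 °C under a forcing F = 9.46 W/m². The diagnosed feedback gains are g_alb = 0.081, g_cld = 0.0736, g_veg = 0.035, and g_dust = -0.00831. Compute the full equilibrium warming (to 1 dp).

Total gain g = 0.081 + 0.0736 + 0.035 − 0.00831 = 0.18129.
Amplification A = 1/(1 − 0.18129) = 1.221.
ΔT = 3.85 × 1.221 = 4.7 °C.

4.7 °C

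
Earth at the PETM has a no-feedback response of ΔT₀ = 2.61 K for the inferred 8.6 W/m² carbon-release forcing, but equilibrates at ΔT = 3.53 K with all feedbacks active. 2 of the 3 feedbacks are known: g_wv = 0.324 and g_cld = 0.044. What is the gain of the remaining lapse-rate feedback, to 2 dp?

-0.11

Amplification A = ΔT/ΔT₀ = 3.53/2.61 = 1.352.
Total gain g = 1 − 1/A = 1 − 1/1.352 = 0.2604.
Known gains sum to 0.324 + 0.044 = 0.368.
g_lr = 0.2604 − 0.368 = -0.11.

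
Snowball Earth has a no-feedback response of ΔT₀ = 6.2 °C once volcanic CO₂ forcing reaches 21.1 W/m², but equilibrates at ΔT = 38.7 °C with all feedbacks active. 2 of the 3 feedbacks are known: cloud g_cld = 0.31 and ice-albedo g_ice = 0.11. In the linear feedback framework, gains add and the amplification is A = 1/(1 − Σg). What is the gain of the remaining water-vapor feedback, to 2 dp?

0.42

Amplification A = ΔT/ΔT₀ = 38.7/6.2 = 6.242.
Total gain g = 1 − 1/A = 1 − 1/6.242 = 0.8398.
Known gains sum to 0.31 + 0.11 = 0.42.
g_wv = 0.8398 − 0.42 = 0.42.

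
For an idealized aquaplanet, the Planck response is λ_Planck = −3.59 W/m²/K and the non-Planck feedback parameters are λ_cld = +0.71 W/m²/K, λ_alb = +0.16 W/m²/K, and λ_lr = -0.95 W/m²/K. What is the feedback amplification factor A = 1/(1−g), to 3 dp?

0.978

Convert to gains: g_cld = 0.71/3.59 = 0.1978; g_alb = 0.16/3.59 = 0.04457; g_lr = -0.95/3.59 = -0.2646.
Total gain g = -0.02223.
A = 1/(1 + 0.02223) = 0.978.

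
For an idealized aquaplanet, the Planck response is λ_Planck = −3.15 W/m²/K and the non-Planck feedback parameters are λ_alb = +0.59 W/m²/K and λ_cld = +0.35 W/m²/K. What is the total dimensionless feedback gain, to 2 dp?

Convert to gains: g_alb = 0.59/3.15 = 0.1873; g_cld = 0.35/3.15 = 0.1111.
Total gain g = 0.2984.

0.30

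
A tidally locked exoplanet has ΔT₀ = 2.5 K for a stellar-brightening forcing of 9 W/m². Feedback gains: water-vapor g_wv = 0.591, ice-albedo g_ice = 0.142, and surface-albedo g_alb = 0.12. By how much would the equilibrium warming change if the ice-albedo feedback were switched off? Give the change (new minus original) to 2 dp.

Original: g = 0.853, ΔT = 2.5/(1−0.853) = 17.0068 K.
Without ice-albedo: g' = 0.711, ΔT' = 2.5/(1−0.711) = 8.6505 K.
Change = 8.6505 − 17.0068 = -8.36 K.

-8.36 K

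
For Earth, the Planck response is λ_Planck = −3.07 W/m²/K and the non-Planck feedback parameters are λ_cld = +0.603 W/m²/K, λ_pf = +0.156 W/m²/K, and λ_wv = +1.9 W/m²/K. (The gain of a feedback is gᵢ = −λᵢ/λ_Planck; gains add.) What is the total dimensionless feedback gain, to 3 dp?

0.866

Convert to gains: g_cld = 0.603/3.07 = 0.1964; g_pf = 0.156/3.07 = 0.05081; g_wv = 1.9/3.07 = 0.6189.
Total gain g = 0.86611.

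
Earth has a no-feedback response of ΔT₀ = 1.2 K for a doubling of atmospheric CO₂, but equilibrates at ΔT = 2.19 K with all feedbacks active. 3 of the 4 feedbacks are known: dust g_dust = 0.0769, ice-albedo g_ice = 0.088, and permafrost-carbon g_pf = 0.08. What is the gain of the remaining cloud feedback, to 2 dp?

0.21

Amplification A = ΔT/ΔT₀ = 2.19/1.2 = 1.825.
Total gain g = 1 − 1/A = 1 − 1/1.825 = 0.4521.
Known gains sum to 0.0769 + 0.088 + 0.08 = 0.2449.
g_cld = 0.4521 − 0.2449 = 0.21.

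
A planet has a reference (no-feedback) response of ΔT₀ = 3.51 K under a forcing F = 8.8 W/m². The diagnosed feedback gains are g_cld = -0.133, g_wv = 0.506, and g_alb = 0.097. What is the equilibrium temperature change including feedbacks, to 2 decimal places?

Total gain g = -0.133 + 0.506 + 0.097 = 0.47.
Amplification A = 1/(1 − 0.47) = 1.887.
ΔT = 3.51 × 1.887 = 6.62 K.

6.62 K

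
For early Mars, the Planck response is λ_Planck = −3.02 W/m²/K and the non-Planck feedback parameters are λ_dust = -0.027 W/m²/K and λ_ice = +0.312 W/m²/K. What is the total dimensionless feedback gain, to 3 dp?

0.094

Convert to gains: g_dust = -0.027/3.02 = -0.00894; g_ice = 0.312/3.02 = 0.1033.
Total gain g = 0.09436.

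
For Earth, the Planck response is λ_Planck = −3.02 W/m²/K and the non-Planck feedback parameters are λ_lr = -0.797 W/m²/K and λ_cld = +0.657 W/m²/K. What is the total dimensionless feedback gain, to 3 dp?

-0.046

Convert to gains: g_lr = -0.797/3.02 = -0.2639; g_cld = 0.657/3.02 = 0.2175.
Total gain g = -0.0464.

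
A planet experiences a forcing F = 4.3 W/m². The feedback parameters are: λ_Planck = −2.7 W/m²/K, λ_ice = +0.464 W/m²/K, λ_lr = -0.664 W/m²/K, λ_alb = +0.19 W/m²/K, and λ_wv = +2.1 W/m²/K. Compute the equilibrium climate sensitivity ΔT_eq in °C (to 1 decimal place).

Net feedback parameter λ = (−2.7) + (+0.464) + (-0.664) + (+0.19) + (+2.1) = -0.61 W/m²/K.
ΔT = −F/λ = −4.3/(-0.61) = 7.0 °C.

7.0 °C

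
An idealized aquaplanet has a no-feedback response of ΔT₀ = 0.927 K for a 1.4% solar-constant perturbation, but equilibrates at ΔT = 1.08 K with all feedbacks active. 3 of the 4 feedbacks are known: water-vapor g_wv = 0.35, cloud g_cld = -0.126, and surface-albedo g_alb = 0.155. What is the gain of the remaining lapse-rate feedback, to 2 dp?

-0.24

Amplification A = ΔT/ΔT₀ = 1.08/0.927 = 1.165.
Total gain g = 1 − 1/A = 1 − 1/1.165 = 0.1416.
Known gains sum to 0.35 − 0.126 + 0.155 = 0.379.
g_lr = 0.1416 − 0.379 = -0.24.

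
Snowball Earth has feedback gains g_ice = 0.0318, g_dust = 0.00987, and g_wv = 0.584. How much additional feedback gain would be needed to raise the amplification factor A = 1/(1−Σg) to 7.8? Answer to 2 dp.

Current total gain = 0.62567.
Target gain for A = 7.8: g* = 1 − 1/7.8 = 0.8718.
Additional gain needed = 0.8718 − 0.62567 = 0.25.

0.25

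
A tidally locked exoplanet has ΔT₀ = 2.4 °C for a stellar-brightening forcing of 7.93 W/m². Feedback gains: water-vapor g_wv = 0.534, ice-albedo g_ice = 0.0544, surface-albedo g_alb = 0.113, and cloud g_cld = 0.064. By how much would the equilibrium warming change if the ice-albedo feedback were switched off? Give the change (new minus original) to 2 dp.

-1.93 °C

Original: g = 0.7654, ΔT = 2.4/(1−0.7654) = 10.2302 °C.
Without ice-albedo: g' = 0.711, ΔT' = 2.4/(1−0.711) = 8.3045 °C.
Change = 8.3045 − 10.2302 = -1.93 °C.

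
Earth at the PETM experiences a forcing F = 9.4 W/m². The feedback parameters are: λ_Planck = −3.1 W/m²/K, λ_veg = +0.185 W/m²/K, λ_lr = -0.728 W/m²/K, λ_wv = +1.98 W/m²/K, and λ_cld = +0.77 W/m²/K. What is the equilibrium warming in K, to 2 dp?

10.53 K

Net feedback parameter λ = (−3.1) + (+0.185) + (-0.728) + (+1.98) + (+0.77) = -0.893 W/m²/K.
ΔT = −F/λ = −9.4/(-0.893) = 10.53 K.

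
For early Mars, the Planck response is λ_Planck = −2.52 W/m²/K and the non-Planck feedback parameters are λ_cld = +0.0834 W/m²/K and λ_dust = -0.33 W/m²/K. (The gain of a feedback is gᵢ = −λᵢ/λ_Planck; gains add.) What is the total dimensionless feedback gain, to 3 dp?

Convert to gains: g_cld = 0.0834/2.52 = 0.0331; g_dust = -0.33/2.52 = -0.131.
Total gain g = -0.0979.

-0.098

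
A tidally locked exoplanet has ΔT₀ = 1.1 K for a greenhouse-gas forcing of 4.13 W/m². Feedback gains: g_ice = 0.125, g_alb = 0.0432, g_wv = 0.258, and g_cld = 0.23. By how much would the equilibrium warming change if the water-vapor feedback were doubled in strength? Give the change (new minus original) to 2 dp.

9.62 K

Original: g = 0.6562, ΔT = 1.1/(1−0.6562) = 3.1995 K.
With doubled water-vapor: g' = 0.9142, ΔT' = 1.1/(1−0.9142) = 12.8205 K.
Change = 12.8205 − 3.1995 = 9.62 K.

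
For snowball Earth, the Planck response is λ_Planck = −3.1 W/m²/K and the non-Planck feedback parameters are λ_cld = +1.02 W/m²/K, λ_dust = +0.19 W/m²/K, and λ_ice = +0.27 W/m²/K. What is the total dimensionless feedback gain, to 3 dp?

Convert to gains: g_cld = 1.02/3.1 = 0.329; g_dust = 0.19/3.1 = 0.06129; g_ice = 0.27/3.1 = 0.0871.
Total gain g = 0.47739.

0.477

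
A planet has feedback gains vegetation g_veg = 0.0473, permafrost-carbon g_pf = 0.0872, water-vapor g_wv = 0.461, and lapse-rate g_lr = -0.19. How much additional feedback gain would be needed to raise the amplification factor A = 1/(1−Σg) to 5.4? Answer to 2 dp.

0.41

Current total gain = 0.4055.
Target gain for A = 5.4: g* = 1 − 1/5.4 = 0.8148.
Additional gain needed = 0.8148 − 0.4055 = 0.41.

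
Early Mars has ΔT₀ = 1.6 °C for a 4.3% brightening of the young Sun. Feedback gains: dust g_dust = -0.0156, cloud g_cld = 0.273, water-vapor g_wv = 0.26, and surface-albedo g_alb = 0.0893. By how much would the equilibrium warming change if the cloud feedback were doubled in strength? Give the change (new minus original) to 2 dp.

9.23 °C

Original: g = 0.6067, ΔT = 1.6/(1−0.6067) = 4.0681 °C.
With doubled cloud: g' = 0.8797, ΔT' = 1.6/(1−0.8797) = 13.3001 °C.
Change = 13.3001 − 4.0681 = 9.23 °C.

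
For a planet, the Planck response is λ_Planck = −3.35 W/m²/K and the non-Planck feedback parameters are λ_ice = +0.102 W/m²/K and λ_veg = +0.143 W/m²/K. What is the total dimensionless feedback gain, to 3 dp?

Convert to gains: g_ice = 0.102/3.35 = 0.03045; g_veg = 0.143/3.35 = 0.04269.
Total gain g = 0.07314.

0.073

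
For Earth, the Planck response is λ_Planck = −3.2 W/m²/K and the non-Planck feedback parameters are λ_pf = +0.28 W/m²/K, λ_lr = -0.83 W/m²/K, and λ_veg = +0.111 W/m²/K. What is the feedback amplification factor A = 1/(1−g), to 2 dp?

0.88

Convert to gains: g_pf = 0.28/3.2 = 0.0875; g_lr = -0.83/3.2 = -0.2594; g_veg = 0.111/3.2 = 0.03469.
Total gain g = -0.13721.
A = 1/(1 + 0.13721) = 0.88.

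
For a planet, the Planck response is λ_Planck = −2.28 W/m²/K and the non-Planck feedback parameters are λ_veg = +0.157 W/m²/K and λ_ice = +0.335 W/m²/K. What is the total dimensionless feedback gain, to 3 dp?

0.216

Convert to gains: g_veg = 0.157/2.28 = 0.06886; g_ice = 0.335/2.28 = 0.1469.
Total gain g = 0.21576.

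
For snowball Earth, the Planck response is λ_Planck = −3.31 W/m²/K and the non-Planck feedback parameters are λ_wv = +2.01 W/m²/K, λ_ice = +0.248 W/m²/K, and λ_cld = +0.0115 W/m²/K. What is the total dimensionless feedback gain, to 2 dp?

Convert to gains: g_wv = 2.01/3.31 = 0.6073; g_ice = 0.248/3.31 = 0.07492; g_cld = 0.0115/3.31 = 0.003474.
Total gain g = 0.685694.

0.69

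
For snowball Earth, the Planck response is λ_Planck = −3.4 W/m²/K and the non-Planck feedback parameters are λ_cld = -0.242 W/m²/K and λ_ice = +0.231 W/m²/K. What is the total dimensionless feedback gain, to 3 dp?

Convert to gains: g_cld = -0.242/3.4 = -0.07118; g_ice = 0.231/3.4 = 0.06794.
Total gain g = -0.00324.

-0.003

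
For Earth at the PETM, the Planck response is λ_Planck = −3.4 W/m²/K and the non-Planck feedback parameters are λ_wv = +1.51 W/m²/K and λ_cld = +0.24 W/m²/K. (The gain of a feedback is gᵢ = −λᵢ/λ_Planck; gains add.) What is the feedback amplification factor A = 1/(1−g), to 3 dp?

Convert to gains: g_wv = 1.51/3.4 = 0.4441; g_cld = 0.24/3.4 = 0.07059.
Total gain g = 0.51469.
A = 1/(1 − 0.51469) = 2.061.

2.061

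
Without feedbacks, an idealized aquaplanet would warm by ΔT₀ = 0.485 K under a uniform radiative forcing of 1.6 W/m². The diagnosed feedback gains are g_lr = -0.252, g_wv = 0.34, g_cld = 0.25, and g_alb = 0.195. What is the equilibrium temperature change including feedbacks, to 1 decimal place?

Total gain g = -0.252 + 0.34 + 0.25 + 0.195 = 0.533.
Amplification A = 1/(1 − 0.533) = 2.141.
ΔT = 0.485 × 2.141 = 1.0 K.

1.0 K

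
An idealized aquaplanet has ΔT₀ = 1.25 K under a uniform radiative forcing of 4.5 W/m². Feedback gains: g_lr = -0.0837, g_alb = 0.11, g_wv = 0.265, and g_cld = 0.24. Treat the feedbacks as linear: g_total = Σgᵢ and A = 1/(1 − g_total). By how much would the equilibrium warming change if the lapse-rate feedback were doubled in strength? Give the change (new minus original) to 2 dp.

-0.40 K

Original: g = 0.5313, ΔT = 1.25/(1−0.5313) = 2.6670 K.
With doubled lapse-rate: g' = 0.4476, ΔT' = 1.25/(1−0.4476) = 2.2629 K.
Change = 2.2629 − 2.6670 = -0.40 K.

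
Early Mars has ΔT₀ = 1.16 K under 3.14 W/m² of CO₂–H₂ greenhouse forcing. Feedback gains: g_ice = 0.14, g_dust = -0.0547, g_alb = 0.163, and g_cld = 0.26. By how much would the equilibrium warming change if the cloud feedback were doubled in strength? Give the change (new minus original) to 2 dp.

Original: g = 0.5083, ΔT = 1.16/(1−0.5083) = 2.3592 K.
With doubled cloud: g' = 0.7683, ΔT' = 1.16/(1−0.7683) = 5.0065 K.
Change = 5.0065 − 2.3592 = 2.65 K.

2.65 K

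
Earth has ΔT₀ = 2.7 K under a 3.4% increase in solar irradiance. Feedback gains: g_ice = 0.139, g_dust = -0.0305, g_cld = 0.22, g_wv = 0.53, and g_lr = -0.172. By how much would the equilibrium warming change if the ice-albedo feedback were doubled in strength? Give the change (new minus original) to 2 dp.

6.86 K

Original: g = 0.6865, ΔT = 2.7/(1−0.6865) = 8.6124 K.
With doubled ice-albedo: g' = 0.8255, ΔT' = 2.7/(1−0.8255) = 15.4728 K.
Change = 15.4728 − 8.6124 = 6.86 K.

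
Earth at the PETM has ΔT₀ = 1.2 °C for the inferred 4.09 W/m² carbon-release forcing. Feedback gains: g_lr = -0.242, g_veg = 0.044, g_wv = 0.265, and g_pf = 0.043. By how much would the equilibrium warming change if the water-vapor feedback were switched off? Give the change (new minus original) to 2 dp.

-0.31 °C

Original: g = 0.11, ΔT = 1.2/(1−0.11) = 1.3483 °C.
Without water-vapor: g' = -0.155, ΔT' = 1.2/(1+0.155) = 1.0390 °C.
Change = 1.0390 − 1.3483 = -0.31 °C.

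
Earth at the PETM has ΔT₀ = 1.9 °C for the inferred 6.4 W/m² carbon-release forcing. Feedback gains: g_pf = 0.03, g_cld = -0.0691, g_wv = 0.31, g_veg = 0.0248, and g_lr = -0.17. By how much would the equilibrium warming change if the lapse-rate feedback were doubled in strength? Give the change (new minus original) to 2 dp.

-0.35 °C

Original: g = 0.1257, ΔT = 1.9/(1−0.1257) = 2.1732 °C.
With doubled lapse-rate: g' = -0.0443, ΔT' = 1.9/(1+0.0443) = 1.8194 °C.
Change = 1.8194 − 2.1732 = -0.35 °C.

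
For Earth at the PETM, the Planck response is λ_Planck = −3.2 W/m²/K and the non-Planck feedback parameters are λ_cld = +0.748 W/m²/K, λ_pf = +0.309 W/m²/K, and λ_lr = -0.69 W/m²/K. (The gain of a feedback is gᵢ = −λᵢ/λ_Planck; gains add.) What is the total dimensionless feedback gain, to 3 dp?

0.115

Convert to gains: g_cld = 0.748/3.2 = 0.2337; g_pf = 0.309/3.2 = 0.09656; g_lr = -0.69/3.2 = -0.2156.
Total gain g = 0.11466.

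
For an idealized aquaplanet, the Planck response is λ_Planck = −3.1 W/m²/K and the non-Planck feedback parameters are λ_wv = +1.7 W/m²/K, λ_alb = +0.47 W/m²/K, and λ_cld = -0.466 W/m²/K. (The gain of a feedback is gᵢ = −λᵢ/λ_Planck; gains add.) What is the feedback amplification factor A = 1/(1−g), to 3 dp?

2.221

Convert to gains: g_wv = 1.7/3.1 = 0.5484; g_alb = 0.47/3.1 = 0.1516; g_cld = -0.466/3.1 = -0.1503.
Total gain g = 0.5497.
A = 1/(1 − 0.5497) = 2.221.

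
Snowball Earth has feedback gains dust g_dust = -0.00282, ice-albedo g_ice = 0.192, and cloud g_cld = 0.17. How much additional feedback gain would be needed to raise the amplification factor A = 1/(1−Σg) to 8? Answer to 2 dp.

Current total gain = 0.35918.
Target gain for A = 8: g* = 1 − 1/8 = 0.875.
Additional gain needed = 0.875 − 0.35918 = 0.52.

0.52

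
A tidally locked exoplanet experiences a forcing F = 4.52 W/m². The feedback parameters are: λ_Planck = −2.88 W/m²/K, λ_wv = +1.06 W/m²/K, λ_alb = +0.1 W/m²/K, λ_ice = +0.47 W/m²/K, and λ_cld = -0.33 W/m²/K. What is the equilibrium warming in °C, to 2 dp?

2.86 °C

Net feedback parameter λ = (−2.88) + (+1.06) + (+0.1) + (+0.47) + (-0.33) = -1.58 W/m²/K.
ΔT = −F/λ = −4.52/(-1.58) = 2.86 °C.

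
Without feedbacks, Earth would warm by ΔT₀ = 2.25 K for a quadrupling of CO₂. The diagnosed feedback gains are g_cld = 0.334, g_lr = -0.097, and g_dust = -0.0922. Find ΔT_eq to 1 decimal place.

Total gain g = 0.334 − 0.097 − 0.0922 = 0.1448.
Amplification A = 1/(1 − 0.1448) = 1.169.
ΔT = 2.25 × 1.169 = 2.6 K.

2.6 K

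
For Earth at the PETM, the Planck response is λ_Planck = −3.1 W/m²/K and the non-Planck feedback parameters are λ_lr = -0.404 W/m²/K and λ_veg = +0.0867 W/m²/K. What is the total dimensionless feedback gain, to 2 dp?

Convert to gains: g_lr = -0.404/3.1 = -0.1303; g_veg = 0.0867/3.1 = 0.02797.
Total gain g = -0.10233.

-0.10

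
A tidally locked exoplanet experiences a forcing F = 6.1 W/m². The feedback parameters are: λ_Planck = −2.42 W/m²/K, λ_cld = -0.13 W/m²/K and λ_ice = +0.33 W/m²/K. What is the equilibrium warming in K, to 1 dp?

Net feedback parameter λ = (−2.42) + (-0.13) + (+0.33) = -2.22 W/m²/K.
ΔT = −F/λ = −6.1/(-2.22) = 2.7 K.

2.7 K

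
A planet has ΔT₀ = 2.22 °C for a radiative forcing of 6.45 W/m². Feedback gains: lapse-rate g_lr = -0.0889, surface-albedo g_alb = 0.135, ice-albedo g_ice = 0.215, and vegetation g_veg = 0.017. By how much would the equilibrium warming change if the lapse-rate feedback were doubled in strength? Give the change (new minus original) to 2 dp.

Original: g = 0.2781, ΔT = 2.22/(1−0.2781) = 3.0752 °C.
With doubled lapse-rate: g' = 0.1892, ΔT' = 2.22/(1−0.1892) = 2.7380 °C.
Change = 2.7380 − 3.0752 = -0.34 °C.

-0.34 °C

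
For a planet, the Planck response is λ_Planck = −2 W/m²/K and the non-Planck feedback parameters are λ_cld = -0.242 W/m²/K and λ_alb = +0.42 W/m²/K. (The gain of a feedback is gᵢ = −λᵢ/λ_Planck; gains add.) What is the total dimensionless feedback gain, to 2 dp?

Convert to gains: g_cld = -0.242/2 = -0.121; g_alb = 0.42/2 = 0.21.
Total gain g = 0.089.

0.09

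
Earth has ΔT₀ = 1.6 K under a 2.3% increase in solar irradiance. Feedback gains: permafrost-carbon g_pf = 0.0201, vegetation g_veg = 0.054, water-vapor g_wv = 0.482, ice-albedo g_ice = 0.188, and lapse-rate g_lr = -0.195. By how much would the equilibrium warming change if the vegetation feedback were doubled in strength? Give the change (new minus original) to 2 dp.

Original: g = 0.5491, ΔT = 1.6/(1−0.5491) = 3.5485 K.
With doubled vegetation: g' = 0.6031, ΔT' = 1.6/(1−0.6031) = 4.0312 K.
Change = 4.0312 − 3.5485 = 0.48 K.

0.48 K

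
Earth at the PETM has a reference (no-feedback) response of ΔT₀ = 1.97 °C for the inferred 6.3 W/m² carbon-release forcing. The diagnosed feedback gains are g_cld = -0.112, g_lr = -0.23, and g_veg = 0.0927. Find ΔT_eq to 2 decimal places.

1.58 °C

Total gain g = -0.112 − 0.23 + 0.0927 = -0.2493.
Amplification A = 1/(1 + 0.2493) = 0.8004.
ΔT = 1.97 × 0.8004 = 1.58 °C.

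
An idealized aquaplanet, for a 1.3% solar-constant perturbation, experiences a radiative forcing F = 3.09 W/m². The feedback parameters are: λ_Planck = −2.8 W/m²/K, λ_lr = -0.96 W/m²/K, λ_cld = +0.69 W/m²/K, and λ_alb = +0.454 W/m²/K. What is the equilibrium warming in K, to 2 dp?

1.18 K

Net feedback parameter λ = (−2.8) + (-0.96) + (+0.69) + (+0.454) = -2.616 W/m²/K.
ΔT = −F/λ = −3.09/(-2.616) = 1.18 K.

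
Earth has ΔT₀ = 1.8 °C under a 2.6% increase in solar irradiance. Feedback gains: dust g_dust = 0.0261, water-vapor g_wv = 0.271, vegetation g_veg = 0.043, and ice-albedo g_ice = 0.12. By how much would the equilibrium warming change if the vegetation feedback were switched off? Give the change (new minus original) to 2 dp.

-0.25 °C

Original: g = 0.4601, ΔT = 1.8/(1−0.4601) = 3.3340 °C.
Without vegetation: g' = 0.4171, ΔT' = 1.8/(1−0.4171) = 3.0880 °C.
Change = 3.0880 − 3.3340 = -0.25 °C.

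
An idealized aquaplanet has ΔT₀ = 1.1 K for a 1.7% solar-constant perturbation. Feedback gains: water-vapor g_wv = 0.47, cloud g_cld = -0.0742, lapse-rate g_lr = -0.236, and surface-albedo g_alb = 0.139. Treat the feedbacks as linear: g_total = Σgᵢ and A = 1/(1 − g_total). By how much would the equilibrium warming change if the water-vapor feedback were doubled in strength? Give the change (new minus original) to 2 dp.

3.19 K

Original: g = 0.2988, ΔT = 1.1/(1−0.2988) = 1.5687 K.
With doubled water-vapor: g' = 0.7688, ΔT' = 1.1/(1−0.7688) = 4.7578 K.
Change = 4.7578 − 1.5687 = 3.19 K.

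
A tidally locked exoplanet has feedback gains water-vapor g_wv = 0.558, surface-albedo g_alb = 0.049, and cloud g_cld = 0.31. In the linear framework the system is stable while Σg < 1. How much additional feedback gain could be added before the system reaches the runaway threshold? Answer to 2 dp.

Current total gain = 0.558 + 0.049 + 0.31 = 0.917.
Margin to runaway = 1 − 0.917 = 0.08.

0.08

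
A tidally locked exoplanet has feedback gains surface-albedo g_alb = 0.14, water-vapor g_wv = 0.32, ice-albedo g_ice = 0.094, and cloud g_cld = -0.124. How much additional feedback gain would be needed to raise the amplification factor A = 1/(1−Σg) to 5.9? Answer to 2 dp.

Current total gain = 0.43.
Target gain for A = 5.9: g* = 1 − 1/5.9 = 0.8305.
Additional gain needed = 0.8305 − 0.43 = 0.40.

0.40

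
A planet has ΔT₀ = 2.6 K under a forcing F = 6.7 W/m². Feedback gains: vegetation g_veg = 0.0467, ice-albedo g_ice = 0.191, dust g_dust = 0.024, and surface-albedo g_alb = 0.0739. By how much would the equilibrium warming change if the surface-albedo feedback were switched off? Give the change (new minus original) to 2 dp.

-0.39 K

Original: g = 0.3356, ΔT = 2.6/(1−0.3356) = 3.9133 K.
Without surface-albedo: g' = 0.2617, ΔT' = 2.6/(1−0.2617) = 3.5216 K.
Change = 3.5216 − 3.9133 = -0.39 K.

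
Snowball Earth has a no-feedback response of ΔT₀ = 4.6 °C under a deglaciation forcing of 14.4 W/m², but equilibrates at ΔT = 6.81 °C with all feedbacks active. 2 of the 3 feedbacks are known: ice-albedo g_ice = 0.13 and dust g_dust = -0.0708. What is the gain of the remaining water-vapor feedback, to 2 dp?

0.27

Amplification A = ΔT/ΔT₀ = 6.81/4.6 = 1.48.
Total gain g = 1 − 1/A = 1 − 1/1.48 = 0.3243.
Known gains sum to 0.13 − 0.0708 = 0.0592.
g_wv = 0.3243 − 0.0592 = 0.27.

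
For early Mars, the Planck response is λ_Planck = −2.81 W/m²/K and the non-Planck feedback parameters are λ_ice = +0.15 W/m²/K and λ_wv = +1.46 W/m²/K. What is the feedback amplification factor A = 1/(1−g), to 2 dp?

Convert to gains: g_ice = 0.15/2.81 = 0.05338; g_wv = 1.46/2.81 = 0.5196.
Total gain g = 0.57298.
A = 1/(1 − 0.57298) = 2.34.

2.34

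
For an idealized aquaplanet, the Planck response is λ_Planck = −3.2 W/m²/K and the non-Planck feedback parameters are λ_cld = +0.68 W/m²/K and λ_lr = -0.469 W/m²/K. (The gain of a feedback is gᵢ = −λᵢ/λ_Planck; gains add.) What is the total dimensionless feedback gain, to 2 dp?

0.07

Convert to gains: g_cld = 0.68/3.2 = 0.2125; g_lr = -0.469/3.2 = -0.1466.
Total gain g = 0.0659.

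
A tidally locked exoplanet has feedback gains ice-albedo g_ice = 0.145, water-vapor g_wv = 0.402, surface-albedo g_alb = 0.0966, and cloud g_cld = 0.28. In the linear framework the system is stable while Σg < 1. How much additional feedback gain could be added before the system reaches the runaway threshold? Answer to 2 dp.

0.08

Current total gain = 0.145 + 0.402 + 0.0966 + 0.28 = 0.9236.
Margin to runaway = 1 − 0.9236 = 0.08.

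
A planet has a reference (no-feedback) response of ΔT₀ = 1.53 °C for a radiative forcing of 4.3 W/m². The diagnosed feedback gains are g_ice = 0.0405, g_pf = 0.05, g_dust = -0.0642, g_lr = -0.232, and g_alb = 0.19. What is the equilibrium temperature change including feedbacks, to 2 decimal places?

1.51 °C

Total gain g = 0.0405 + 0.05 − 0.0642 − 0.232 + 0.19 = -0.0157.
Amplification A = 1/(1 + 0.0157) = 0.9845.
ΔT = 1.53 × 0.9845 = 1.51 °C.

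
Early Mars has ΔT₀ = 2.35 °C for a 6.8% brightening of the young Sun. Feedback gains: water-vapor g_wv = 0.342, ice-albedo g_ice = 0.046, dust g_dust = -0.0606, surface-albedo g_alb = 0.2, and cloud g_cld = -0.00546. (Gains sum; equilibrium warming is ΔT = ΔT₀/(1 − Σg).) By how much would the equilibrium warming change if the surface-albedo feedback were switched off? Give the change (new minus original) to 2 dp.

-1.45 °C

Original: g = 0.52194, ΔT = 2.35/(1−0.52194) = 4.9157 °C.
Without surface-albedo: g' = 0.32194, ΔT' = 2.35/(1−0.32194) = 3.4658 °C.
Change = 3.4658 − 4.9157 = -1.45 °C.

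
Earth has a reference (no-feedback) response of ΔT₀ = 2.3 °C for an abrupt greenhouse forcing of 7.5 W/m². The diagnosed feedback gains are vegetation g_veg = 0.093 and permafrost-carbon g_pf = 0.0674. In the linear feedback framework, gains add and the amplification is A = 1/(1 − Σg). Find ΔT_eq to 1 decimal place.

2.7 °C

Total gain g = 0.093 + 0.0674 = 0.1604.
Amplification A = 1/(1 − 0.1604) = 1.191.
ΔT = 2.3 × 1.191 = 2.7 °C.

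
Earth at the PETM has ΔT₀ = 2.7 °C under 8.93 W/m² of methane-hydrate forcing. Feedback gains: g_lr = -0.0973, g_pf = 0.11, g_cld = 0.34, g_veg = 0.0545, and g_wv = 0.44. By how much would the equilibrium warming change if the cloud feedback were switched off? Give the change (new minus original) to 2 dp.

-12.19 °C

Original: g = 0.8472, ΔT = 2.7/(1−0.8472) = 17.6702 °C.
Without cloud: g' = 0.5072, ΔT' = 2.7/(1−0.5072) = 5.4789 °C.
Change = 5.4789 − 17.6702 = -12.19 °C.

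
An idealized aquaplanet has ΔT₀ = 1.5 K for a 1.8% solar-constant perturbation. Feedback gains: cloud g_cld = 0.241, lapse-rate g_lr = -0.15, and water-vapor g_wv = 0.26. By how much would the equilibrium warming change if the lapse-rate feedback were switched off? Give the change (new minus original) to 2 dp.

0.69 K

Original: g = 0.351, ΔT = 1.5/(1−0.351) = 2.3112 K.
Without lapse-rate: g' = 0.501, ΔT' = 1.5/(1−0.501) = 3.0060 K.
Change = 3.0060 − 2.3112 = 0.69 K.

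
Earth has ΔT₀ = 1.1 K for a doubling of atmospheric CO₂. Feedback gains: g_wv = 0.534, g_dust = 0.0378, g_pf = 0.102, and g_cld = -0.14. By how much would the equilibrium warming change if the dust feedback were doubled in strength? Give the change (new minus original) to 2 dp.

0.21 K

Original: g = 0.5338, ΔT = 1.1/(1−0.5338) = 2.3595 K.
With doubled dust: g' = 0.5716, ΔT' = 1.1/(1−0.5716) = 2.5677 K.
Change = 2.5677 − 2.3595 = 0.21 K.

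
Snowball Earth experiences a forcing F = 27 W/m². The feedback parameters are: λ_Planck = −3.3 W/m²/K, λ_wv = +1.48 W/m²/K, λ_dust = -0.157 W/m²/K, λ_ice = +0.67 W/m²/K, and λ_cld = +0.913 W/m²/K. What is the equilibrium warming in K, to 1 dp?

68.5 K

Net feedback parameter λ = (−3.3) + (+1.48) + (-0.157) + (+0.67) + (+0.913) = -0.394 W/m²/K.
ΔT = −F/λ = −27/(-0.394) = 68.5 K.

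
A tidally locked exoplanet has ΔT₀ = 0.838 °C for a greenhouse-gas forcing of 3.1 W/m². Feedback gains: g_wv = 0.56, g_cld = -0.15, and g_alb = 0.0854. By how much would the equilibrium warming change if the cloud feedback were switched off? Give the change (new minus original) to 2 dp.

0.70 °C

Original: g = 0.4954, ΔT = 0.838/(1−0.4954) = 1.6607 °C.
Without cloud: g' = 0.6454, ΔT' = 0.838/(1−0.6454) = 2.3632 °C.
Change = 2.3632 − 1.6607 = 0.70 °C.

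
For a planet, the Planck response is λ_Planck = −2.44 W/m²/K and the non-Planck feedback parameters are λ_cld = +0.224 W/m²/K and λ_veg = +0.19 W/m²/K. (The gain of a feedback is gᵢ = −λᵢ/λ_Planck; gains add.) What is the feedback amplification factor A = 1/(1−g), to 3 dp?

1.204

Convert to gains: g_cld = 0.224/2.44 = 0.0918; g_veg = 0.19/2.44 = 0.07787.
Total gain g = 0.16967.
A = 1/(1 − 0.16967) = 1.204.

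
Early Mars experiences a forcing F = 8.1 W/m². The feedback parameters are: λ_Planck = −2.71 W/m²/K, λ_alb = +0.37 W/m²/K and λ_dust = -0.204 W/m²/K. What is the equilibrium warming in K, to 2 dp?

3.18 K

Net feedback parameter λ = (−2.71) + (+0.37) + (-0.204) = -2.544 W/m²/K.
ΔT = −F/λ = −8.1/(-2.544) = 3.18 K.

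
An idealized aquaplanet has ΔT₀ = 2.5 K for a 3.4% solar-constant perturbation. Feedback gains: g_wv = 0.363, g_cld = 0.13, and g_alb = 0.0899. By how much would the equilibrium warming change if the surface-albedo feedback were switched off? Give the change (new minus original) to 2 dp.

Original: g = 0.5829, ΔT = 2.5/(1−0.5829) = 5.9938 K.
Without surface-albedo: g' = 0.493, ΔT' = 2.5/(1−0.493) = 4.9310 K.
Change = 4.9310 − 5.9938 = -1.06 K.

-1.06 K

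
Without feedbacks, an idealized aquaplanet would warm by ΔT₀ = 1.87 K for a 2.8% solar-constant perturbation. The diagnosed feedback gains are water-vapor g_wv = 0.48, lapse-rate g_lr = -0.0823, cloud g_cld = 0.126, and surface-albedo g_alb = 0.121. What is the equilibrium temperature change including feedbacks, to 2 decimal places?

Total gain g = 0.48 − 0.0823 + 0.126 + 0.121 = 0.6447.
Amplification A = 1/(1 − 0.6447) = 2.815.
ΔT = 1.87 × 2.815 = 5.26 K.

5.26 K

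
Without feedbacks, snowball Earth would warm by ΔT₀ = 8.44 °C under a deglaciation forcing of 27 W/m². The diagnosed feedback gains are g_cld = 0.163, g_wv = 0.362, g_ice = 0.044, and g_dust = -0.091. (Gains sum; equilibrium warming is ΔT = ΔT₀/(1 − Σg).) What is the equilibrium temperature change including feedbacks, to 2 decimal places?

16.17 °C

Total gain g = 0.163 + 0.362 + 0.044 − 0.091 = 0.478.
Amplification A = 1/(1 − 0.478) = 1.916.
ΔT = 8.44 × 1.916 = 16.17 °C.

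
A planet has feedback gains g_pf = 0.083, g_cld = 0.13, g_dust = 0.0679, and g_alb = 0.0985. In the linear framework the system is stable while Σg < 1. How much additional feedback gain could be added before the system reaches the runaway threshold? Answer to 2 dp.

0.62

Current total gain = 0.083 + 0.13 + 0.0679 + 0.0985 = 0.3794.
Margin to runaway = 1 − 0.3794 = 0.62.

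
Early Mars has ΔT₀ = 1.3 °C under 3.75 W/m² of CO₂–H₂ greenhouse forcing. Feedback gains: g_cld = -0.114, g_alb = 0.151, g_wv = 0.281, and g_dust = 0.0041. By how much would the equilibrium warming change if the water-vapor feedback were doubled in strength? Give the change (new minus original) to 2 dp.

1.36 °C

Original: g = 0.3221, ΔT = 1.3/(1−0.3221) = 1.9177 °C.
With doubled water-vapor: g' = 0.6031, ΔT' = 1.3/(1−0.6031) = 3.2754 °C.
Change = 3.2754 − 1.9177 = 1.36 °C.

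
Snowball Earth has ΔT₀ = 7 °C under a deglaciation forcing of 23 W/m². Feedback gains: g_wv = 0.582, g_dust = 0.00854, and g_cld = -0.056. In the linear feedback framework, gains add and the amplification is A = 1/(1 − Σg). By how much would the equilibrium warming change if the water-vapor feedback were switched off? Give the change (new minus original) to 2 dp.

Original: g = 0.53454, ΔT = 7/(1−0.53454) = 15.0389 °C.
Without water-vapor: g' = -0.04746, ΔT' = 7/(1+0.04746) = 6.6828 °C.
Change = 6.6828 − 15.0389 = -8.36 °C.

-8.36 °C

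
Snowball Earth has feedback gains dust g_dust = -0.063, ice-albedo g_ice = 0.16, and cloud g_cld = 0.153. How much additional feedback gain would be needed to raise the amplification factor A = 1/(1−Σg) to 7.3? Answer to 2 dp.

Current total gain = 0.25.
Target gain for A = 7.3: g* = 1 − 1/7.3 = 0.863.
Additional gain needed = 0.863 − 0.25 = 0.61.

0.61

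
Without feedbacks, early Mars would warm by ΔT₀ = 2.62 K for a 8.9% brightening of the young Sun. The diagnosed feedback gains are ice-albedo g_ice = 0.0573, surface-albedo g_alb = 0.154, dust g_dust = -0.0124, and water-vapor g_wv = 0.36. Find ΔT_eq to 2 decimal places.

Total gain g = 0.0573 + 0.154 − 0.0124 + 0.36 = 0.5589.
Amplification A = 1/(1 − 0.5589) = 2.267.
ΔT = 2.62 × 2.267 = 5.94 K.

5.94 K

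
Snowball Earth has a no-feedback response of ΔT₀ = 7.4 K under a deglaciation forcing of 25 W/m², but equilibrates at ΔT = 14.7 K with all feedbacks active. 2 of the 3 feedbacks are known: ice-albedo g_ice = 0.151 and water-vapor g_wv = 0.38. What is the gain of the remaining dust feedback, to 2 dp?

-0.03

Amplification A = ΔT/ΔT₀ = 14.7/7.4 = 1.986.
Total gain g = 1 − 1/A = 1 − 1/1.986 = 0.4965.
Known gains sum to 0.151 + 0.38 = 0.531.
g_dust = 0.4965 − 0.531 = -0.03.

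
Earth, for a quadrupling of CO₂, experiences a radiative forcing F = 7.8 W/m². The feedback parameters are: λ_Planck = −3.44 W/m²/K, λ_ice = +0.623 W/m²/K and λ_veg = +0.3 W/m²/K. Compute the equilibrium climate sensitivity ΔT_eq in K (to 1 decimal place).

3.1 K

Net feedback parameter λ = (−3.44) + (+0.623) + (+0.3) = -2.517 W/m²/K.
ΔT = −F/λ = −7.8/(-2.517) = 3.1 K.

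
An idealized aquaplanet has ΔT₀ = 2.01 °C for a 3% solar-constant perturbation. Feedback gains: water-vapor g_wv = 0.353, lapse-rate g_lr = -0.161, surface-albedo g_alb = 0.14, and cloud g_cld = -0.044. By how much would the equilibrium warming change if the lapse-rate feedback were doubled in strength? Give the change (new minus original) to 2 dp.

Original: g = 0.288, ΔT = 2.01/(1−0.288) = 2.8230 °C.
With doubled lapse-rate: g' = 0.127, ΔT' = 2.01/(1−0.127) = 2.3024 °C.
Change = 2.3024 − 2.8230 = -0.52 °C.

-0.52 °C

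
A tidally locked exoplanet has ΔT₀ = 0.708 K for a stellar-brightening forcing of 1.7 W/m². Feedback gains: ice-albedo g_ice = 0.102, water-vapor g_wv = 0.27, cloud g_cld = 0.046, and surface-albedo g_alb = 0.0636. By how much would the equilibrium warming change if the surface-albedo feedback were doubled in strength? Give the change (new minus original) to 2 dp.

Original: g = 0.4816, ΔT = 0.708/(1−0.4816) = 1.3657 K.
With doubled surface-albedo: g' = 0.5452, ΔT' = 0.708/(1−0.5452) = 1.5567 K.
Change = 1.5567 − 1.3657 = 0.19 K.

0.19 K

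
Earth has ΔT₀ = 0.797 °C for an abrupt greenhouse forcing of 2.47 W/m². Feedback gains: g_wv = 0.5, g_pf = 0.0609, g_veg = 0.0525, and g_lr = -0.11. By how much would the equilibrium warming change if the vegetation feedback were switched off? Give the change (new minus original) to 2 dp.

-0.15 °C

Original: g = 0.5034, ΔT = 0.797/(1−0.5034) = 1.6049 °C.
Without vegetation: g' = 0.4509, ΔT' = 0.797/(1−0.4509) = 1.4515 °C.
Change = 1.4515 − 1.6049 = -0.15 °C.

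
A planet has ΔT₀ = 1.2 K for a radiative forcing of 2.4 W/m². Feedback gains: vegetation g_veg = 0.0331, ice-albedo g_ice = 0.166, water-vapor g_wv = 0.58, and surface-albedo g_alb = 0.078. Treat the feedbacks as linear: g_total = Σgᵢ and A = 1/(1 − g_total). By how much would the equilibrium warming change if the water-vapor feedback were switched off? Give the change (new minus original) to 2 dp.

-6.74 K

Original: g = 0.8571, ΔT = 1.2/(1−0.8571) = 8.3975 K.
Without water-vapor: g' = 0.2771, ΔT' = 1.2/(1−0.2771) = 1.6600 K.
Change = 1.6600 − 8.3975 = -6.74 K.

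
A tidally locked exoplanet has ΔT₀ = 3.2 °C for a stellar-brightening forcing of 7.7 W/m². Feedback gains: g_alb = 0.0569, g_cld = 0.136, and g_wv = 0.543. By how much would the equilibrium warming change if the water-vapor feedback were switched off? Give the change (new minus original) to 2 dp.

Original: g = 0.7359, ΔT = 3.2/(1−0.7359) = 12.1166 °C.
Without water-vapor: g' = 0.1929, ΔT' = 3.2/(1−0.1929) = 3.9648 °C.
Change = 3.9648 − 12.1166 = -8.15 °C.

-8.15 °C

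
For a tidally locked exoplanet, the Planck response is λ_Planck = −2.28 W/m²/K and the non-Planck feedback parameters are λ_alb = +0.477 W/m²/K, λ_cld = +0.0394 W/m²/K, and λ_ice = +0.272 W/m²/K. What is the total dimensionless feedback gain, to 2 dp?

0.35

Convert to gains: g_alb = 0.477/2.28 = 0.2092; g_cld = 0.0394/2.28 = 0.01728; g_ice = 0.272/2.28 = 0.1193.
Total gain g = 0.34578.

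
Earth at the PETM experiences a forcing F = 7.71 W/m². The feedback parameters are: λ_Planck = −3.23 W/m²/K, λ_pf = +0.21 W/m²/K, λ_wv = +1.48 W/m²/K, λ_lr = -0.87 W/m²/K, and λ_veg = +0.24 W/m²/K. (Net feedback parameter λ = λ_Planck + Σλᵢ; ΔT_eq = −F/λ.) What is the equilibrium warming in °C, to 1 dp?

Net feedback parameter λ = (−3.23) + (+0.21) + (+1.48) + (-0.87) + (+0.24) = -2.17 W/m²/K.
ΔT = −F/λ = −7.71/(-2.17) = 3.6 °C.

3.6 °C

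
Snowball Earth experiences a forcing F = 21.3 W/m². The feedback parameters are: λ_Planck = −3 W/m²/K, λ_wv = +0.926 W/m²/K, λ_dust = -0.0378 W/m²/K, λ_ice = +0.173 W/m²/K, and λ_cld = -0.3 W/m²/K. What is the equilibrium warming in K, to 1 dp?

9.5 K

Net feedback parameter λ = (−3) + (+0.926) + (-0.0378) + (+0.173) + (-0.3) = -2.2388 W/m²/K.
ΔT = −F/λ = −21.3/(-2.2388) = 9.5 K.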